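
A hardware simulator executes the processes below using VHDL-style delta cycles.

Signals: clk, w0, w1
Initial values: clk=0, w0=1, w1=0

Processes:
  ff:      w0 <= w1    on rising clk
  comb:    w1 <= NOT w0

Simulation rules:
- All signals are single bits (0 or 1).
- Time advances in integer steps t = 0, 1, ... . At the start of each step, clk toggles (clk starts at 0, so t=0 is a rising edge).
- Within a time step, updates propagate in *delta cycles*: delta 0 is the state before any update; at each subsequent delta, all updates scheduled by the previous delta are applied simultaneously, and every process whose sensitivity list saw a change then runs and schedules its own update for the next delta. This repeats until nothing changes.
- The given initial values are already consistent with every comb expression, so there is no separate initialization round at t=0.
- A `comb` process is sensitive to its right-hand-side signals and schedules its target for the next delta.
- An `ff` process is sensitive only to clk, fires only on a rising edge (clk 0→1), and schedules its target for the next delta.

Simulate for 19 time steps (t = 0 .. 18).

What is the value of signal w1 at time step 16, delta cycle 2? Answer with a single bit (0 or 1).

t=0 Δ0: clk=0 w0=1 w1=0
  Δ1: clk:0→1
  Δ2: w0:1→0
  Δ3: w1:0→1
  (3Δ to stable)
t=1 Δ0: clk=1 w0=0 w1=1
  Δ1: clk:1→0
  (1Δ to stable)
t=2 Δ0: clk=0 w0=0 w1=1
  Δ1: clk:0→1
  Δ2: w0:0→1
  Δ3: w1:1→0
  (3Δ to stable)
t=3 Δ0: clk=1 w0=1 w1=0
  Δ1: clk:1→0
  (1Δ to stable)
t=4 Δ0: clk=0 w0=1 w1=0
  Δ1: clk:0→1
  Δ2: w0:1→0
  Δ3: w1:0→1
  (3Δ to stable)
t=5 Δ0: clk=1 w0=0 w1=1
  Δ1: clk:1→0
  (1Δ to stable)
t=6 Δ0: clk=0 w0=0 w1=1
  Δ1: clk:0→1
  Δ2: w0:0→1
  Δ3: w1:1→0
  (3Δ to stable)
t=7 Δ0: clk=1 w0=1 w1=0
  Δ1: clk:1→0
  (1Δ to stable)
t=8 Δ0: clk=0 w0=1 w1=0
  Δ1: clk:0→1
  Δ2: w0:1→0
  Δ3: w1:0→1
  (3Δ to stable)
t=9 Δ0: clk=1 w0=0 w1=1
  Δ1: clk:1→0
  (1Δ to stable)
t=10 Δ0: clk=0 w0=0 w1=1
  Δ1: clk:0→1
  Δ2: w0:0→1
  Δ3: w1:1→0
  (3Δ to stable)
t=11 Δ0: clk=1 w0=1 w1=0
  Δ1: clk:1→0
  (1Δ to stable)
t=12 Δ0: clk=0 w0=1 w1=0
  Δ1: clk:0→1
  Δ2: w0:1→0
  Δ3: w1:0→1
  (3Δ to stable)
t=13 Δ0: clk=1 w0=0 w1=1
  Δ1: clk:1→0
  (1Δ to stable)
t=14 Δ0: clk=0 w0=0 w1=1
  Δ1: clk:0→1
  Δ2: w0:0→1
  Δ3: w1:1→0
  (3Δ to stable)
t=15 Δ0: clk=1 w0=1 w1=0
  Δ1: clk:1→0
  (1Δ to stable)
t=16 Δ0: clk=0 w0=1 w1=0
  Δ1: clk:0→1
  Δ2: w0:1→0
  Δ3: w1:0→1
  (3Δ to stable)
t=17 Δ0: clk=1 w0=0 w1=1
  Δ1: clk:1→0
  (1Δ to stable)
t=18 Δ0: clk=0 w0=0 w1=1
  Δ1: clk:0→1
  Δ2: w0:0→1
  Δ3: w1:1→0
  (3Δ to stable)

0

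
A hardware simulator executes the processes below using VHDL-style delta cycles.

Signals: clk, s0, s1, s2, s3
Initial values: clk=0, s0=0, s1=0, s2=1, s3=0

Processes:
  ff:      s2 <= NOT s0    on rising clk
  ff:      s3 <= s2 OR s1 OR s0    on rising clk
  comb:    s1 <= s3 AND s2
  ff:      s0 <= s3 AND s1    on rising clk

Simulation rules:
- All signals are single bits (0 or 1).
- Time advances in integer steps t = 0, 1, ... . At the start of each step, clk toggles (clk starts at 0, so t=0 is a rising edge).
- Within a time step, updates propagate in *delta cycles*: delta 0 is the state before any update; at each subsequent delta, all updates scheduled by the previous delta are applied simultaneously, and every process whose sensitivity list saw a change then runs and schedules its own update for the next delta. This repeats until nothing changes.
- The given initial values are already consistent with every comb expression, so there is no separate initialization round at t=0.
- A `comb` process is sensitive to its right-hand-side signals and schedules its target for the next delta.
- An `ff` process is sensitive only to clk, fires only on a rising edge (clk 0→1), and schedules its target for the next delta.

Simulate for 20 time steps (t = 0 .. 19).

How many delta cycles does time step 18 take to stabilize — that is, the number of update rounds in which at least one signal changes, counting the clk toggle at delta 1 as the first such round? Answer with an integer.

2

t=0 Δ0: s0=0 s1=0 clk=0 s3=0 s2=1
  Δ1: clk:0→1
  Δ2: s3:0→1
  Δ3: s1:0→1
  (3Δ to stable)
t=1 Δ0: s0=0 s1=1 clk=1 s3=1 s2=1
  Δ1: clk:1→0
  (1Δ to stable)
t=2 Δ0: s0=0 s1=1 clk=0 s3=1 s2=1
  Δ1: clk:0→1
  Δ2: s0:0→1
  (2Δ to stable)
t=3 Δ0: s0=1 s1=1 clk=1 s3=1 s2=1
  Δ1: clk:1→0
  (1Δ to stable)
t=4 Δ0: s0=1 s1=1 clk=0 s3=1 s2=1
  Δ1: clk:0→1
  Δ2: s2:1→0
  Δ3: s1:1→0
  (3Δ to stable)
t=5 Δ0: s0=1 s1=0 clk=1 s3=1 s2=0
  Δ1: clk:1→0
  (1Δ to stable)
t=6 Δ0: s0=1 s1=0 clk=0 s3=1 s2=0
  Δ1: clk:0→1
  Δ2: s0:1→0
  (2Δ to stable)
t=7 Δ0: s0=0 s1=0 clk=1 s3=1 s2=0
  Δ1: clk:1→0
  (1Δ to stable)
t=8 Δ0: s0=0 s1=0 clk=0 s3=1 s2=0
  Δ1: clk:0→1
  Δ2: s3:1→0, s2:0→1
  (2Δ to stable)
t=9 Δ0: s0=0 s1=0 clk=1 s3=0 s2=1
  Δ1: clk:1→0
  (1Δ to stable)
t=10 Δ0: s0=0 s1=0 clk=0 s3=0 s2=1
  Δ1: clk:0→1
  Δ2: s3:0→1
  Δ3: s1:0→1
  (3Δ to stable)
t=11 Δ0: s0=0 s1=1 clk=1 s3=1 s2=1
  Δ1: clk:1→0
  (1Δ to stable)
t=12 Δ0: s0=0 s1=1 clk=0 s3=1 s2=1
  Δ1: clk:0→1
  Δ2: s0:0→1
  (2Δ to stable)
t=13 Δ0: s0=1 s1=1 clk=1 s3=1 s2=1
  Δ1: clk:1→0
  (1Δ to stable)
t=14 Δ0: s0=1 s1=1 clk=0 s3=1 s2=1
  Δ1: clk:0→1
  Δ2: s2:1→0
  Δ3: s1:1→0
  (3Δ to stable)
t=15 Δ0: s0=1 s1=0 clk=1 s3=1 s2=0
  Δ1: clk:1→0
  (1Δ to stable)
t=16 Δ0: s0=1 s1=0 clk=0 s3=1 s2=0
  Δ1: clk:0→1
  Δ2: s0:1→0
  (2Δ to stable)
t=17 Δ0: s0=0 s1=0 clk=1 s3=1 s2=0
  Δ1: clk:1→0
  (1Δ to stable)
t=18 Δ0: s0=0 s1=0 clk=0 s3=1 s2=0
  Δ1: clk:0→1
  Δ2: s3:1→0, s2:0→1
  (2Δ to stable)
t=19 Δ0: s0=0 s1=0 clk=1 s3=0 s2=1
  Δ1: clk:1→0
  (1Δ to stable)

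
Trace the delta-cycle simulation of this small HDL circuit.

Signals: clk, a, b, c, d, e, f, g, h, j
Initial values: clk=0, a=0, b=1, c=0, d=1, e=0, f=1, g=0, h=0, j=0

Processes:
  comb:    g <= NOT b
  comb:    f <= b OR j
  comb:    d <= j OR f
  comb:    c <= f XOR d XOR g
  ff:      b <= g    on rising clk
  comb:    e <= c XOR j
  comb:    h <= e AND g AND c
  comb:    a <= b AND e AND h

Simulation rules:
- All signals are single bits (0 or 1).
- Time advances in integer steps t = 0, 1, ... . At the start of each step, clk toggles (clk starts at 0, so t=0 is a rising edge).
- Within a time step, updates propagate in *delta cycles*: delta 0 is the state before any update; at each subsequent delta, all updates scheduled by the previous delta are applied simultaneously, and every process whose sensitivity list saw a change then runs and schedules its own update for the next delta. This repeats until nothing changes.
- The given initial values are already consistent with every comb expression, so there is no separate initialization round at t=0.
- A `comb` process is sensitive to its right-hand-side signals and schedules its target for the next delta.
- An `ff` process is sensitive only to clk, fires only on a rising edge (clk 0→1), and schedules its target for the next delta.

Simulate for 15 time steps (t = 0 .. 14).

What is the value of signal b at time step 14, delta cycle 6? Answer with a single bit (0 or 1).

t=0 Δ0: c=0 j=0 h=0 b=1 a=0 e=0 d=1 g=0 f=1 clk=0
  Δ1: clk:0→1
  Δ2: b:1→0
  Δ3: g:0→1, f:1→0
  Δ4: d:1→0
  Δ5: c:0→1
  Δ6: e:0→1
  Δ7: h:0→1
  (7Δ to stable)
t=1 Δ0: c=1 j=0 h=1 b=0 a=0 e=1 d=0 g=1 f=0 clk=1
  Δ1: clk:1→0
  (1Δ to stable)
t=2 Δ0: c=1 j=0 h=1 b=0 a=0 e=1 d=0 g=1 f=0 clk=0
  Δ1: clk:0→1
  Δ2: b:0→1
  Δ3: a:0→1, g:1→0, f:0→1
  Δ4: h:1→0, d:0→1
  Δ5: c:1→0, a:1→0
  Δ6: e:1→0
  (6Δ to stable)
t=3 Δ0: c=0 j=0 h=0 b=1 a=0 e=0 d=1 g=0 f=1 clk=1
  Δ1: clk:1→0
  (1Δ to stable)
t=4 Δ0: c=0 j=0 h=0 b=1 a=0 e=0 d=1 g=0 f=1 clk=0
  Δ1: clk:0→1
  Δ2: b:1→0
  Δ3: g:0→1, f:1→0
  Δ4: d:1→0
  Δ5: c:0→1
  Δ6: e:0→1
  Δ7: h:0→1
  (7Δ to stable)
t=5 Δ0: c=1 j=0 h=1 b=0 a=0 e=1 d=0 g=1 f=0 clk=1
  Δ1: clk:1→0
  (1Δ to stable)
t=6 Δ0: c=1 j=0 h=1 b=0 a=0 e=1 d=0 g=1 f=0 clk=0
  Δ1: clk:0→1
  Δ2: b:0→1
  Δ3: a:0→1, g:1→0, f:0→1
  Δ4: h:1→0, d:0→1
  Δ5: c:1→0, a:1→0
  Δ6: e:1→0
  (6Δ to stable)
t=7 Δ0: c=0 j=0 h=0 b=1 a=0 e=0 d=1 g=0 f=1 clk=1
  Δ1: clk:1→0
  (1Δ to stable)
t=8 Δ0: c=0 j=0 h=0 b=1 a=0 e=0 d=1 g=0 f=1 clk=0
  Δ1: clk:0→1
  Δ2: b:1→0
  Δ3: g:0→1, f:1→0
  Δ4: d:1→0
  Δ5: c:0→1
  Δ6: e:0→1
  Δ7: h:0→1
  (7Δ to stable)
t=9 Δ0: c=1 j=0 h=1 b=0 a=0 e=1 d=0 g=1 f=0 clk=1
  Δ1: clk:1→0
  (1Δ to stable)
t=10 Δ0: c=1 j=0 h=1 b=0 a=0 e=1 d=0 g=1 f=0 clk=0
  Δ1: clk:0→1
  Δ2: b:0→1
  Δ3: a:0→1, g:1→0, f:0→1
  Δ4: h:1→0, d:0→1
  Δ5: c:1→0, a:1→0
  Δ6: e:1→0
  (6Δ to stable)
t=11 Δ0: c=0 j=0 h=0 b=1 a=0 e=0 d=1 g=0 f=1 clk=1
  Δ1: clk:1→0
  (1Δ to stable)
t=12 Δ0: c=0 j=0 h=0 b=1 a=0 e=0 d=1 g=0 f=1 clk=0
  Δ1: clk:0→1
  Δ2: b:1→0
  Δ3: g:0→1, f:1→0
  Δ4: d:1→0
  Δ5: c:0→1
  Δ6: e:0→1
  Δ7: h:0→1
  (7Δ to stable)
t=13 Δ0: c=1 j=0 h=1 b=0 a=0 e=1 d=0 g=1 f=0 clk=1
  Δ1: clk:1→0
  (1Δ to stable)
t=14 Δ0: c=1 j=0 h=1 b=0 a=0 e=1 d=0 g=1 f=0 clk=0
  Δ1: clk:0→1
  Δ2: b:0→1
  Δ3: a:0→1, g:1→0, f:0→1
  Δ4: h:1→0, d:0→1
  Δ5: c:1→0, a:1→0
  Δ6: e:1→0
  (6Δ to stable)

1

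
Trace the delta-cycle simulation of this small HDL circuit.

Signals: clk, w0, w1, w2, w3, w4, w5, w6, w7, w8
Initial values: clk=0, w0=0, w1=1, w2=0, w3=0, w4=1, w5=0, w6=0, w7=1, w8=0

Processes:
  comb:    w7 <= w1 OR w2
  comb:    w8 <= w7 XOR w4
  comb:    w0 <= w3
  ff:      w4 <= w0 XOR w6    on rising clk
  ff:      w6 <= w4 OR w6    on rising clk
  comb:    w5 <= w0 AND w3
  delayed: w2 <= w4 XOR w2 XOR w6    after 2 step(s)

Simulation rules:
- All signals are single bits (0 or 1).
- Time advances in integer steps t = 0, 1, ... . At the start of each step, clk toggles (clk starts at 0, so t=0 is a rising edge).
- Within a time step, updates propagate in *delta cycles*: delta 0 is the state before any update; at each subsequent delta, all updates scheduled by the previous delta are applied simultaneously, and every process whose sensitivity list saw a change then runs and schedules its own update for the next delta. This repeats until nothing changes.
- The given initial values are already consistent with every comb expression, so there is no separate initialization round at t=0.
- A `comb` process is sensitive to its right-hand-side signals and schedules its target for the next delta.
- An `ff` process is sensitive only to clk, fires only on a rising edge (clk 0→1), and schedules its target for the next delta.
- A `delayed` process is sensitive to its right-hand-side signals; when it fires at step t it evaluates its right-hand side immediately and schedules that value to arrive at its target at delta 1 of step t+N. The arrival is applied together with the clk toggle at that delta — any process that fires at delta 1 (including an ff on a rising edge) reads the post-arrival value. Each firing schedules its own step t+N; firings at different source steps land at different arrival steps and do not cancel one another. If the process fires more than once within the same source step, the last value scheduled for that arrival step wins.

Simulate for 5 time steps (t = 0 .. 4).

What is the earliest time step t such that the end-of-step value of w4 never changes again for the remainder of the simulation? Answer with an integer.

t=0 Δ0: w8=0 w2=0 w3=0 w4=1 w7=1 clk=0 w5=0 w6=0 w1=1 w0=0
  Δ1: clk:0→1
  Δ2: w4:1→0, w6:0→1
  Δ3: w8:0→1
  (3Δ to stable)
t=1 Δ0: w8=1 w2=0 w3=0 w4=0 w7=1 clk=1 w5=0 w6=1 w1=1 w0=0
  Δ1: clk:1→0
  (1Δ to stable)
t=2 Δ0: w8=1 w2=0 w3=0 w4=0 w7=1 clk=0 w5=0 w6=1 w1=1 w0=0
  Δ1: w2:0→1, clk:0→1
  Δ2: w4:0→1
  Δ3: w8:1→0
  (3Δ to stable)
t=3 Δ0: w8=0 w2=1 w3=0 w4=1 w7=1 clk=1 w5=0 w6=1 w1=1 w0=0
  Δ1: clk:1→0
  (1Δ to stable)
t=4 Δ0: w8=0 w2=1 w3=0 w4=1 w7=1 clk=0 w5=0 w6=1 w1=1 w0=0
  Δ1: clk:0→1
  (1Δ to stable)

2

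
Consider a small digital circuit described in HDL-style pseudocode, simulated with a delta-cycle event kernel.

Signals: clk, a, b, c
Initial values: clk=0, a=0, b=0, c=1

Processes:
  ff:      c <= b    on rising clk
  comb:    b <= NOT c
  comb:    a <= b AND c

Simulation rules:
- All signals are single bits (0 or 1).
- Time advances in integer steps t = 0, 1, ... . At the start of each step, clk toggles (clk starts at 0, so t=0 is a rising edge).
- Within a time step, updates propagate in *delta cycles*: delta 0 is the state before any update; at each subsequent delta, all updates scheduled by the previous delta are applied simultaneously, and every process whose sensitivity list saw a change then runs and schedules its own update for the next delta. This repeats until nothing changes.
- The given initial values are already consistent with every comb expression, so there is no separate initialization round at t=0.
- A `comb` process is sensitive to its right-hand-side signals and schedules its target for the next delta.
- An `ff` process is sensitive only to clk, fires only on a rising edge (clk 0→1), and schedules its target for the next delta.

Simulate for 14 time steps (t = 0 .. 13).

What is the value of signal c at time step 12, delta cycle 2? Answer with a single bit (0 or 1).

0

t=0 Δ0: c=1 b=0 clk=0 a=0
  Δ1: clk:0→1
  Δ2: c:1→0
  Δ3: b:0→1
  (3Δ to stable)
t=1 Δ0: c=0 b=1 clk=1 a=0
  Δ1: clk:1→0
  (1Δ to stable)
t=2 Δ0: c=0 b=1 clk=0 a=0
  Δ1: clk:0→1
  Δ2: c:0→1
  Δ3: b:1→0, a:0→1
  Δ4: a:1→0
  (4Δ to stable)
t=3 Δ0: c=1 b=0 clk=1 a=0
  Δ1: clk:1→0
  (1Δ to stable)
t=4 Δ0: c=1 b=0 clk=0 a=0
  Δ1: clk:0→1
  Δ2: c:1→0
  Δ3: b:0→1
  (3Δ to stable)
t=5 Δ0: c=0 b=1 clk=1 a=0
  Δ1: clk:1→0
  (1Δ to stable)
t=6 Δ0: c=0 b=1 clk=0 a=0
  Δ1: clk:0→1
  Δ2: c:0→1
  Δ3: b:1→0, a:0→1
  Δ4: a:1→0
  (4Δ to stable)
t=7 Δ0: c=1 b=0 clk=1 a=0
  Δ1: clk:1→0
  (1Δ to stable)
t=8 Δ0: c=1 b=0 clk=0 a=0
  Δ1: clk:0→1
  Δ2: c:1→0
  Δ3: b:0→1
  (3Δ to stable)
t=9 Δ0: c=0 b=1 clk=1 a=0
  Δ1: clk:1→0
  (1Δ to stable)
t=10 Δ0: c=0 b=1 clk=0 a=0
  Δ1: clk:0→1
  Δ2: c:0→1
  Δ3: b:1→0, a:0→1
  Δ4: a:1→0
  (4Δ to stable)
t=11 Δ0: c=1 b=0 clk=1 a=0
  Δ1: clk:1→0
  (1Δ to stable)
t=12 Δ0: c=1 b=0 clk=0 a=0
  Δ1: clk:0→1
  Δ2: c:1→0
  Δ3: b:0→1
  (3Δ to stable)
t=13 Δ0: c=0 b=1 clk=1 a=0
  Δ1: clk:1→0
  (1Δ to stable)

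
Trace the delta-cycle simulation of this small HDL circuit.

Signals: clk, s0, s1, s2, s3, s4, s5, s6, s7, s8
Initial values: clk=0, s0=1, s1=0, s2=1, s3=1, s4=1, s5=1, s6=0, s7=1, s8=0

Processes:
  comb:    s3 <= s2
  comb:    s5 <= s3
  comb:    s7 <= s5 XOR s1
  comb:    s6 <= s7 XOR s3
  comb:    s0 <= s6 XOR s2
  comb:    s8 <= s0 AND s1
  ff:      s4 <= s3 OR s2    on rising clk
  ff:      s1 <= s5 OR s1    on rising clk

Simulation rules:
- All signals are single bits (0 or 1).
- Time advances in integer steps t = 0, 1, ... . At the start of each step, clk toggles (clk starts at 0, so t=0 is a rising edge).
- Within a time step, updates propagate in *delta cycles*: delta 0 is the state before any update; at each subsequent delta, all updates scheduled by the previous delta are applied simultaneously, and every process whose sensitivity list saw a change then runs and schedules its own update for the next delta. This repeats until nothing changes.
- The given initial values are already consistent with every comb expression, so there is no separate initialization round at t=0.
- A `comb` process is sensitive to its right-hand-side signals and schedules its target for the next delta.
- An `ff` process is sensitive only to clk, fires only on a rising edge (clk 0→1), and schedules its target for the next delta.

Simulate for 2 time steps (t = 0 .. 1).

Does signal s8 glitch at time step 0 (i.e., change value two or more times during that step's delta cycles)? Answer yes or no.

yes

[bits: s0,s4,s5,clk,s8,s6,s1,s3,s7,s2]
t=0: Δ0=1110000111 Δ1=1111000111 Δ2=1111001111 Δ3=1111101101 Δ4=1111111101 Δ5=0111111101 Δ6=0111011101 | 6Δ
t=1: Δ0=0111011101 Δ1=0110011101 | 1Δ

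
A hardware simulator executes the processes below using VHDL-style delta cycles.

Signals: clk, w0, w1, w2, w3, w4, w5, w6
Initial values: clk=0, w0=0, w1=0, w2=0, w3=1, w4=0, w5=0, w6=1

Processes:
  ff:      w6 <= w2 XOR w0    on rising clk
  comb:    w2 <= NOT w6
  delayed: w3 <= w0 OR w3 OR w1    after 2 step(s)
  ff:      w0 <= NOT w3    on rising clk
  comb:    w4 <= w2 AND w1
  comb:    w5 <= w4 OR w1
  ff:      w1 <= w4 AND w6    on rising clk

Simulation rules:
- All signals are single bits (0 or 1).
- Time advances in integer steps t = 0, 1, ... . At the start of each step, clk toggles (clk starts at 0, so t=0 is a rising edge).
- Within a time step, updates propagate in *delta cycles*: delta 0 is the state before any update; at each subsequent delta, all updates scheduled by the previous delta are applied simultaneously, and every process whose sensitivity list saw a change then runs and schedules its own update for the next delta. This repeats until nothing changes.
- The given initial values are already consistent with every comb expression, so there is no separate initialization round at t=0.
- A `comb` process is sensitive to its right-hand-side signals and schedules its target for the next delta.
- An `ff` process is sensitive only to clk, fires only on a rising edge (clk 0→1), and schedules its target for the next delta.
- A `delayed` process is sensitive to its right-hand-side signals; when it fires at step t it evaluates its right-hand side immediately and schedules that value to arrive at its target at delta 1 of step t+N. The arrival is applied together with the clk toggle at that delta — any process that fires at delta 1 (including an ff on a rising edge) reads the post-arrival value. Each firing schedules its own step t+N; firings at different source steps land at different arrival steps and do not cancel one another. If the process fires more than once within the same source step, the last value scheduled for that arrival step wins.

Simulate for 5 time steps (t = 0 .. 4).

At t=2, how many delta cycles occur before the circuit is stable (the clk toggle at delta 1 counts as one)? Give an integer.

3

[bits: w5,w4,w2,w6,w3,w1,clk,w0]
t=0: Δ0=00011000 Δ1=00011010 Δ2=00001010 Δ3=00101010 | 3Δ
t=1: Δ0=00101010 Δ1=00101000 | 1Δ
t=2: Δ0=00101000 Δ1=00101010 Δ2=00111010 Δ3=00011010 | 3Δ
t=3: Δ0=00011010 Δ1=00011000 | 1Δ
t=4: Δ0=00011000 Δ1=00011010 Δ2=00001010 Δ3=00101010 | 3Δ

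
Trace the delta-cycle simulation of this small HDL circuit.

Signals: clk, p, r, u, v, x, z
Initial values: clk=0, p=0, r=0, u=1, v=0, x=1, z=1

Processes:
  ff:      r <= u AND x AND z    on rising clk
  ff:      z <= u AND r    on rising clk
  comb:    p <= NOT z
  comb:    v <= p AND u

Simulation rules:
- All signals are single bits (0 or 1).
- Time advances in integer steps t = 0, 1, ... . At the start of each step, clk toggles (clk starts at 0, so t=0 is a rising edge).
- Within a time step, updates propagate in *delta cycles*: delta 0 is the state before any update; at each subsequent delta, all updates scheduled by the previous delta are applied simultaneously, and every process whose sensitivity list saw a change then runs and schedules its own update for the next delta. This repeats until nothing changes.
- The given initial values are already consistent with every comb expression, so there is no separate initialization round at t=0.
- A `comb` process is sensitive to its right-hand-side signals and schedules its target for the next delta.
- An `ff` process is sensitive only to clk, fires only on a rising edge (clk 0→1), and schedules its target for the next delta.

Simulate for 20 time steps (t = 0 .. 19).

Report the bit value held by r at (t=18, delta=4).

0

t=0 Δ0: z=1 clk=0 r=0 x=1 v=0 p=0 u=1
  Δ1: clk:0→1
  Δ2: z:1→0, r:0→1
  Δ3: p:0→1
  Δ4: v:0→1
  (4Δ to stable)
t=1 Δ0: z=0 clk=1 r=1 x=1 v=1 p=1 u=1
  Δ1: clk:1→0
  (1Δ to stable)
t=2 Δ0: z=0 clk=0 r=1 x=1 v=1 p=1 u=1
  Δ1: clk:0→1
  Δ2: z:0→1, r:1→0
  Δ3: p:1→0
  Δ4: v:1→0
  (4Δ to stable)
t=3 Δ0: z=1 clk=1 r=0 x=1 v=0 p=0 u=1
  Δ1: clk:1→0
  (1Δ to stable)
t=4 Δ0: z=1 clk=0 r=0 x=1 v=0 p=0 u=1
  Δ1: clk:0→1
  Δ2: z:1→0, r:0→1
  Δ3: p:0→1
  Δ4: v:0→1
  (4Δ to stable)
t=5 Δ0: z=0 clk=1 r=1 x=1 v=1 p=1 u=1
  Δ1: clk:1→0
  (1Δ to stable)
t=6 Δ0: z=0 clk=0 r=1 x=1 v=1 p=1 u=1
  Δ1: clk:0→1
  Δ2: z:0→1, r:1→0
  Δ3: p:1→0
  Δ4: v:1→0
  (4Δ to stable)
t=7 Δ0: z=1 clk=1 r=0 x=1 v=0 p=0 u=1
  Δ1: clk:1→0
  (1Δ to stable)
t=8 Δ0: z=1 clk=0 r=0 x=1 v=0 p=0 u=1
  Δ1: clk:0→1
  Δ2: z:1→0, r:0→1
  Δ3: p:0→1
  Δ4: v:0→1
  (4Δ to stable)
t=9 Δ0: z=0 clk=1 r=1 x=1 v=1 p=1 u=1
  Δ1: clk:1→0
  (1Δ to stable)
t=10 Δ0: z=0 clk=0 r=1 x=1 v=1 p=1 u=1
  Δ1: clk:0→1
  Δ2: z:0→1, r:1→0
  Δ3: p:1→0
  Δ4: v:1→0
  (4Δ to stable)
t=11 Δ0: z=1 clk=1 r=0 x=1 v=0 p=0 u=1
  Δ1: clk:1→0
  (1Δ to stable)
t=12 Δ0: z=1 clk=0 r=0 x=1 v=0 p=0 u=1
  Δ1: clk:0→1
  Δ2: z:1→0, r:0→1
  Δ3: p:0→1
  Δ4: v:0→1
  (4Δ to stable)
t=13 Δ0: z=0 clk=1 r=1 x=1 v=1 p=1 u=1
  Δ1: clk:1→0
  (1Δ to stable)
t=14 Δ0: z=0 clk=0 r=1 x=1 v=1 p=1 u=1
  Δ1: clk:0→1
  Δ2: z:0→1, r:1→0
  Δ3: p:1→0
  Δ4: v:1→0
  (4Δ to stable)
t=15 Δ0: z=1 clk=1 r=0 x=1 v=0 p=0 u=1
  Δ1: clk:1→0
  (1Δ to stable)
t=16 Δ0: z=1 clk=0 r=0 x=1 v=0 p=0 u=1
  Δ1: clk:0→1
  Δ2: z:1→0, r:0→1
  Δ3: p:0→1
  Δ4: v:0→1
  (4Δ to stable)
t=17 Δ0: z=0 clk=1 r=1 x=1 v=1 p=1 u=1
  Δ1: clk:1→0
  (1Δ to stable)
t=18 Δ0: z=0 clk=0 r=1 x=1 v=1 p=1 u=1
  Δ1: clk:0→1
  Δ2: z:0→1, r:1→0
  Δ3: p:1→0
  Δ4: v:1→0
  (4Δ to stable)
t=19 Δ0: z=1 clk=1 r=0 x=1 v=0 p=0 u=1
  Δ1: clk:1→0
  (1Δ to stable)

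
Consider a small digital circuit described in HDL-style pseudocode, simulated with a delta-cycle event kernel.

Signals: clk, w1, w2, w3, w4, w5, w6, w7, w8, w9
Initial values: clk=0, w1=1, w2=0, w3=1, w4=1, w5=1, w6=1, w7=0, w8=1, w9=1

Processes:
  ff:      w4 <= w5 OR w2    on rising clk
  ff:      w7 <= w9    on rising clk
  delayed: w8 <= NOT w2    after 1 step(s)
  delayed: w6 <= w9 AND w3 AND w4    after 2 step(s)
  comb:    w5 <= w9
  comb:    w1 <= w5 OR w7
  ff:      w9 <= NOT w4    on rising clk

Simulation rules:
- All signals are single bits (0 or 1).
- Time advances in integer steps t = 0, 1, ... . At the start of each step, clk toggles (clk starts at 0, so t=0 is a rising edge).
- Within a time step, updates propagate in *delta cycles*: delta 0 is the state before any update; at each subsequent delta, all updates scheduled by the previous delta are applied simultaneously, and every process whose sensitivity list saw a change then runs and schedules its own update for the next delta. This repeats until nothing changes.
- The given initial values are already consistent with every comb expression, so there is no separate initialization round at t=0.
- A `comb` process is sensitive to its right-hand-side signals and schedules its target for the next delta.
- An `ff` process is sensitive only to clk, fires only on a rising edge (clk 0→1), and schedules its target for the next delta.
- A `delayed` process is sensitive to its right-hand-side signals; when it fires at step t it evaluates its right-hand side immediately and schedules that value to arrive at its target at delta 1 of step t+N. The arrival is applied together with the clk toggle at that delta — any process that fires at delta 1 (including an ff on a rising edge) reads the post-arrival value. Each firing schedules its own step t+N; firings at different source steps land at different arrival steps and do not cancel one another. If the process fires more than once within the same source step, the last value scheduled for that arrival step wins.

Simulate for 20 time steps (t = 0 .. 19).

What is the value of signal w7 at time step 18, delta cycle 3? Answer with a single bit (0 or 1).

[bits: w5,w3,w2,w9,clk,w7,w4,w6,w1,w8]
t=0: Δ0=1101001111 Δ1=1101101111 Δ2=1100111111 Δ3=0100111111 | 3Δ
t=1: Δ0=0100111111 Δ1=0100011111 | 1Δ
t=2: Δ0=0100011111 Δ1=0100111011 Δ2=0100100011 Δ3=0100100001 | 3Δ
t=3: Δ0=0100100001 Δ1=0100000001 | 1Δ
t=4: Δ0=0100000001 Δ1=0100100001 Δ2=0101100001 Δ3=1101100001 Δ4=1101100011 | 4Δ
t=5: Δ0=1101100011 Δ1=1101000011 | 1Δ
t=6: Δ0=1101000011 Δ1=1101100011 Δ2=1101111011 | 2Δ
t=7: Δ0=1101111011 Δ1=1101011011 | 1Δ
t=8: Δ0=1101011011 Δ1=1101111111 Δ2=1100111111 Δ3=0100111111 | 3Δ
t=9: Δ0=0100111111 Δ1=0100011111 | 1Δ
t=10: Δ0=0100011111 Δ1=0100111011 Δ2=0100100011 Δ3=0100100001 | 3Δ
t=11: Δ0=0100100001 Δ1=0100000001 | 1Δ
t=12: Δ0=0100000001 Δ1=0100100001 Δ2=0101100001 Δ3=1101100001 Δ4=1101100011 | 4Δ
t=13: Δ0=1101100011 Δ1=1101000011 | 1Δ
t=14: Δ0=1101000011 Δ1=1101100011 Δ2=1101111011 | 2Δ
t=15: Δ0=1101111011 Δ1=1101011011 | 1Δ
t=16: Δ0=1101011011 Δ1=1101111111 Δ2=1100111111 Δ3=0100111111 | 3Δ
t=17: Δ0=0100111111 Δ1=0100011111 | 1Δ
t=18: Δ0=0100011111 Δ1=0100111011 Δ2=0100100011 Δ3=0100100001 | 3Δ
t=19: Δ0=0100100001 Δ1=0100000001 | 1Δ

0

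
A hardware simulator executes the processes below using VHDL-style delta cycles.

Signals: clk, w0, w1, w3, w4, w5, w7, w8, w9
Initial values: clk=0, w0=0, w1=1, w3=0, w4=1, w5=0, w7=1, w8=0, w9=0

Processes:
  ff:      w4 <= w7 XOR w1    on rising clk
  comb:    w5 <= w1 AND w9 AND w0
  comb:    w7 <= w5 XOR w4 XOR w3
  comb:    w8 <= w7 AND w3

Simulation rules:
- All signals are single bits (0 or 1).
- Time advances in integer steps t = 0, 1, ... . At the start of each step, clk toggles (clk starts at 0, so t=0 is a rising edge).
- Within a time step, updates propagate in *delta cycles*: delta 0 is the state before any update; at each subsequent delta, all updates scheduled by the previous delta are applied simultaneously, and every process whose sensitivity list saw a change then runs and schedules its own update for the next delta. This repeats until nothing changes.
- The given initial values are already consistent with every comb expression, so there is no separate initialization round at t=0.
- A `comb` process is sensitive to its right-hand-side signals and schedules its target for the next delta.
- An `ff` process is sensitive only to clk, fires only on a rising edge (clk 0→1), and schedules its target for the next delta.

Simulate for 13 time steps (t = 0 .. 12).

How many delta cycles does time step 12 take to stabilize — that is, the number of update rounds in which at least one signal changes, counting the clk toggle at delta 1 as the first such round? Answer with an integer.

3

t=0 Δ0: w4=1 clk=0 w5=0 w1=1 w7=1 w0=0 w9=0 w3=0 w8=0
  Δ1: clk:0→1
  Δ2: w4:1→0
  Δ3: w7:1→0
  (3Δ to stable)
t=1 Δ0: w4=0 clk=1 w5=0 w1=1 w7=0 w0=0 w9=0 w3=0 w8=0
  Δ1: clk:1→0
  (1Δ to stable)
t=2 Δ0: w4=0 clk=0 w5=0 w1=1 w7=0 w0=0 w9=0 w3=0 w8=0
  Δ1: clk:0→1
  Δ2: w4:0→1
  Δ3: w7:0→1
  (3Δ to stable)
t=3 Δ0: w4=1 clk=1 w5=0 w1=1 w7=1 w0=0 w9=0 w3=0 w8=0
  Δ1: clk:1→0
  (1Δ to stable)
t=4 Δ0: w4=1 clk=0 w5=0 w1=1 w7=1 w0=0 w9=0 w3=0 w8=0
  Δ1: clk:0→1
  Δ2: w4:1→0
  Δ3: w7:1→0
  (3Δ to stable)
t=5 Δ0: w4=0 clk=1 w5=0 w1=1 w7=0 w0=0 w9=0 w3=0 w8=0
  Δ1: clk:1→0
  (1Δ to stable)
t=6 Δ0: w4=0 clk=0 w5=0 w1=1 w7=0 w0=0 w9=0 w3=0 w8=0
  Δ1: clk:0→1
  Δ2: w4:0→1
  Δ3: w7:0→1
  (3Δ to stable)
t=7 Δ0: w4=1 clk=1 w5=0 w1=1 w7=1 w0=0 w9=0 w3=0 w8=0
  Δ1: clk:1→0
  (1Δ to stable)
t=8 Δ0: w4=1 clk=0 w5=0 w1=1 w7=1 w0=0 w9=0 w3=0 w8=0
  Δ1: clk:0→1
  Δ2: w4:1→0
  Δ3: w7:1→0
  (3Δ to stable)
t=9 Δ0: w4=0 clk=1 w5=0 w1=1 w7=0 w0=0 w9=0 w3=0 w8=0
  Δ1: clk:1→0
  (1Δ to stable)
t=10 Δ0: w4=0 clk=0 w5=0 w1=1 w7=0 w0=0 w9=0 w3=0 w8=0
  Δ1: clk:0→1
  Δ2: w4:0→1
  Δ3: w7:0→1
  (3Δ to stable)
t=11 Δ0: w4=1 clk=1 w5=0 w1=1 w7=1 w0=0 w9=0 w3=0 w8=0
  Δ1: clk:1→0
  (1Δ to stable)
t=12 Δ0: w4=1 clk=0 w5=0 w1=1 w7=1 w0=0 w9=0 w3=0 w8=0
  Δ1: clk:0→1
  Δ2: w4:1→0
  Δ3: w7:1→0
  (3Δ to stable)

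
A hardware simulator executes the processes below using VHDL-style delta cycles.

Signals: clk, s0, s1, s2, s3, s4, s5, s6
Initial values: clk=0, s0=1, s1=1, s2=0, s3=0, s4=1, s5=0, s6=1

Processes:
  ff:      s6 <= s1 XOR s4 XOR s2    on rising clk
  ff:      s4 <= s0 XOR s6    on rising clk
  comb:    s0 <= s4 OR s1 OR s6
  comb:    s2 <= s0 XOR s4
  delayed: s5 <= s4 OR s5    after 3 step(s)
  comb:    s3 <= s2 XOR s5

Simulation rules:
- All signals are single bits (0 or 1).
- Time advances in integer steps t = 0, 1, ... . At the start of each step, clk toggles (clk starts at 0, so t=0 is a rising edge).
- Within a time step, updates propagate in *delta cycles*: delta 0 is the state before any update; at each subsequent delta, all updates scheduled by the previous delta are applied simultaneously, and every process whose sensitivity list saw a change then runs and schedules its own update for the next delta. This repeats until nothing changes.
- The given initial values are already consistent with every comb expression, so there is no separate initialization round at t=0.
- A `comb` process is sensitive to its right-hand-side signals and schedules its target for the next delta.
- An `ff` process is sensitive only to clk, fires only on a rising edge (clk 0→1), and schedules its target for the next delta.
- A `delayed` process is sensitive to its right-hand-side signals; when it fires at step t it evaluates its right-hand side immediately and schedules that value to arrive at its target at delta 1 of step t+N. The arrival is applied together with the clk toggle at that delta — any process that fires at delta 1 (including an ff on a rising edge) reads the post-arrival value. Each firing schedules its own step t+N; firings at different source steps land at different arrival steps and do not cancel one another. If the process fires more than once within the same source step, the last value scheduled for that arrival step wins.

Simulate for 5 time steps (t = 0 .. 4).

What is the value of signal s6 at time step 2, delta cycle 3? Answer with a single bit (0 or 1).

0

t=0 Δ0: s6=1 s3=0 s1=1 s4=1 s5=0 clk=0 s0=1 s2=0
  Δ1: clk:0→1
  Δ2: s6:1→0, s4:1→0
  Δ3: s2:0→1
  Δ4: s3:0→1
  (4Δ to stable)
t=1 Δ0: s6=0 s3=1 s1=1 s4=0 s5=0 clk=1 s0=1 s2=1
  Δ1: clk:1→0
  (1Δ to stable)
t=2 Δ0: s6=0 s3=1 s1=1 s4=0 s5=0 clk=0 s0=1 s2=1
  Δ1: clk:0→1
  Δ2: s4:0→1
  Δ3: s2:1→0
  Δ4: s3:1→0
  (4Δ to stable)
t=3 Δ0: s6=0 s3=0 s1=1 s4=1 s5=0 clk=1 s0=1 s2=0
  Δ1: clk:1→0
  (1Δ to stable)
t=4 Δ0: s6=0 s3=0 s1=1 s4=1 s5=0 clk=0 s0=1 s2=0
  Δ1: clk:0→1
  (1Δ to stable)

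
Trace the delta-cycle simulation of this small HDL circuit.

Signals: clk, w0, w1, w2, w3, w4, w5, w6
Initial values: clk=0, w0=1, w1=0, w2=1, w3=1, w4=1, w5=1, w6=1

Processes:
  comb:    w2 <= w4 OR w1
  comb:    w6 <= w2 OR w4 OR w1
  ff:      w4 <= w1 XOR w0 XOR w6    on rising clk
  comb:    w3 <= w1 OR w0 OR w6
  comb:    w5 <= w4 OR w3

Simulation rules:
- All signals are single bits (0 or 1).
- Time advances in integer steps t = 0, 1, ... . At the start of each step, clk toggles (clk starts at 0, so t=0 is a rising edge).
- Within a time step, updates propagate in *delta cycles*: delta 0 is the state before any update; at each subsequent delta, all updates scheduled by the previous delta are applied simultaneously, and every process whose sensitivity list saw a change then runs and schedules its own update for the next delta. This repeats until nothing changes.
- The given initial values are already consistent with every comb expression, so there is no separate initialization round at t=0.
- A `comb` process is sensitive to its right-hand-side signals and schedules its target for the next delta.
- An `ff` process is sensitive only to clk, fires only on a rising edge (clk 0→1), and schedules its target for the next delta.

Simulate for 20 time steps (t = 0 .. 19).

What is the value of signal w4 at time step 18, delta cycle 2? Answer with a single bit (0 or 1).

t=0 Δ0: clk=0 w3=1 w5=1 w0=1 w6=1 w1=0 w2=1 w4=1
  Δ1: clk:0→1
  Δ2: w4:1→0
  Δ3: w2:1→0
  Δ4: w6:1→0
  (4Δ to stable)
t=1 Δ0: clk=1 w3=1 w5=1 w0=1 w6=0 w1=0 w2=0 w4=0
  Δ1: clk:1→0
  (1Δ to stable)
t=2 Δ0: clk=0 w3=1 w5=1 w0=1 w6=0 w1=0 w2=0 w4=0
  Δ1: clk:0→1
  Δ2: w4:0→1
  Δ3: w6:0→1, w2:0→1
  (3Δ to stable)
t=3 Δ0: clk=1 w3=1 w5=1 w0=1 w6=1 w1=0 w2=1 w4=1
  Δ1: clk:1→0
  (1Δ to stable)
t=4 Δ0: clk=0 w3=1 w5=1 w0=1 w6=1 w1=0 w2=1 w4=1
  Δ1: clk:0→1
  Δ2: w4:1→0
  Δ3: w2:1→0
  Δ4: w6:1→0
  (4Δ to stable)
t=5 Δ0: clk=1 w3=1 w5=1 w0=1 w6=0 w1=0 w2=0 w4=0
  Δ1: clk:1→0
  (1Δ to stable)
t=6 Δ0: clk=0 w3=1 w5=1 w0=1 w6=0 w1=0 w2=0 w4=0
  Δ1: clk:0→1
  Δ2: w4:0→1
  Δ3: w6:0→1, w2:0→1
  (3Δ to stable)
t=7 Δ0: clk=1 w3=1 w5=1 w0=1 w6=1 w1=0 w2=1 w4=1
  Δ1: clk:1→0
  (1Δ to stable)
t=8 Δ0: clk=0 w3=1 w5=1 w0=1 w6=1 w1=0 w2=1 w4=1
  Δ1: clk:0→1
  Δ2: w4:1→0
  Δ3: w2:1→0
  Δ4: w6:1→0
  (4Δ to stable)
t=9 Δ0: clk=1 w3=1 w5=1 w0=1 w6=0 w1=0 w2=0 w4=0
  Δ1: clk:1→0
  (1Δ to stable)
t=10 Δ0: clk=0 w3=1 w5=1 w0=1 w6=0 w1=0 w2=0 w4=0
  Δ1: clk:0→1
  Δ2: w4:0→1
  Δ3: w6:0→1, w2:0→1
  (3Δ to stable)
t=11 Δ0: clk=1 w3=1 w5=1 w0=1 w6=1 w1=0 w2=1 w4=1
  Δ1: clk:1→0
  (1Δ to stable)
t=12 Δ0: clk=0 w3=1 w5=1 w0=1 w6=1 w1=0 w2=1 w4=1
  Δ1: clk:0→1
  Δ2: w4:1→0
  Δ3: w2:1→0
  Δ4: w6:1→0
  (4Δ to stable)
t=13 Δ0: clk=1 w3=1 w5=1 w0=1 w6=0 w1=0 w2=0 w4=0
  Δ1: clk:1→0
  (1Δ to stable)
t=14 Δ0: clk=0 w3=1 w5=1 w0=1 w6=0 w1=0 w2=0 w4=0
  Δ1: clk:0→1
  Δ2: w4:0→1
  Δ3: w6:0→1, w2:0→1
  (3Δ to stable)
t=15 Δ0: clk=1 w3=1 w5=1 w0=1 w6=1 w1=0 w2=1 w4=1
  Δ1: clk:1→0
  (1Δ to stable)
t=16 Δ0: clk=0 w3=1 w5=1 w0=1 w6=1 w1=0 w2=1 w4=1
  Δ1: clk:0→1
  Δ2: w4:1→0
  Δ3: w2:1→0
  Δ4: w6:1→0
  (4Δ to stable)
t=17 Δ0: clk=1 w3=1 w5=1 w0=1 w6=0 w1=0 w2=0 w4=0
  Δ1: clk:1→0
  (1Δ to stable)
t=18 Δ0: clk=0 w3=1 w5=1 w0=1 w6=0 w1=0 w2=0 w4=0
  Δ1: clk:0→1
  Δ2: w4:0→1
  Δ3: w6:0→1, w2:0→1
  (3Δ to stable)
t=19 Δ0: clk=1 w3=1 w5=1 w0=1 w6=1 w1=0 w2=1 w4=1
  Δ1: clk:1→0
  (1Δ to stable)

1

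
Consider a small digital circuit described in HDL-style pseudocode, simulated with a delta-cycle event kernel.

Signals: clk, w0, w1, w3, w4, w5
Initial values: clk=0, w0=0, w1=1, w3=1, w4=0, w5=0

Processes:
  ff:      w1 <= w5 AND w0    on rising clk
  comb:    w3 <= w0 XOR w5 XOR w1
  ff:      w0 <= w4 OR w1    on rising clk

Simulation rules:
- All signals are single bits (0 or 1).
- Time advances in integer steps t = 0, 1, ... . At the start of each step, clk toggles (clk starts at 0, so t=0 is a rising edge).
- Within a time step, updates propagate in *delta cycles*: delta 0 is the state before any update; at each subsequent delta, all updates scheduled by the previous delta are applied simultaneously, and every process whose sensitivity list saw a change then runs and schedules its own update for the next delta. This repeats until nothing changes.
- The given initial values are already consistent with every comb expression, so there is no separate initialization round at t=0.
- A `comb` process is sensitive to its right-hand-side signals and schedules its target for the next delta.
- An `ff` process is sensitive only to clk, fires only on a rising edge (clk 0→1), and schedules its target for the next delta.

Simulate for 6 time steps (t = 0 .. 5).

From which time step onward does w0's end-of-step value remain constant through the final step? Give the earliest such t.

t=0 Δ0: w0=0 w3=1 w5=0 w4=0 w1=1 clk=0
  Δ1: clk:0→1
  Δ2: w0:0→1, w1:1→0
  (2Δ to stable)
t=1 Δ0: w0=1 w3=1 w5=0 w4=0 w1=0 clk=1
  Δ1: clk:1→0
  (1Δ to stable)
t=2 Δ0: w0=1 w3=1 w5=0 w4=0 w1=0 clk=0
  Δ1: clk:0→1
  Δ2: w0:1→0
  Δ3: w3:1→0
  (3Δ to stable)
t=3 Δ0: w0=0 w3=0 w5=0 w4=0 w1=0 clk=1
  Δ1: clk:1→0
  (1Δ to stable)
t=4 Δ0: w0=0 w3=0 w5=0 w4=0 w1=0 clk=0
  Δ1: clk:0→1
  (1Δ to stable)
t=5 Δ0: w0=0 w3=0 w5=0 w4=0 w1=0 clk=1
  Δ1: clk:1→0
  (1Δ to stable)

2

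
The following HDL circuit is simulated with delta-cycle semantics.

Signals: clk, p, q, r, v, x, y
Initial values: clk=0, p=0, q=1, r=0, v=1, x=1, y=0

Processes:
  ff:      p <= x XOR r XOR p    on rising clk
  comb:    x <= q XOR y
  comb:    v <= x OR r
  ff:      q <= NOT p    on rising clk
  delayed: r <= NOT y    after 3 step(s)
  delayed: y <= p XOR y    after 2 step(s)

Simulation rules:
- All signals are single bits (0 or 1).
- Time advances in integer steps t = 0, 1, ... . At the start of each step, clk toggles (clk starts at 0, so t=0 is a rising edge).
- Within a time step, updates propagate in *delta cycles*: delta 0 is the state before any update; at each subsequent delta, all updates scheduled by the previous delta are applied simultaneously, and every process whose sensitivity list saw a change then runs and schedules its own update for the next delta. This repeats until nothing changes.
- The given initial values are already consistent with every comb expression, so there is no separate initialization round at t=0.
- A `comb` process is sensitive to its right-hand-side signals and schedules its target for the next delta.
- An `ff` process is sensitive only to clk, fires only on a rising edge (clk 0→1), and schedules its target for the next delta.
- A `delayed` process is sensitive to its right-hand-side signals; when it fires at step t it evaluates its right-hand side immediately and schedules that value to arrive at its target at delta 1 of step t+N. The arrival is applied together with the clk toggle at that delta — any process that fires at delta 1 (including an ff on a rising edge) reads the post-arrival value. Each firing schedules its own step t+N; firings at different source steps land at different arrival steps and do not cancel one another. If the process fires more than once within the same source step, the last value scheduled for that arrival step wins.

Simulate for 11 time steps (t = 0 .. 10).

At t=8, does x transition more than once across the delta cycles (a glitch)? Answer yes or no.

no

t0.Δ0 clk=0 p=0 x=1 v=1 r=0 q=1 y=0
t0.Δ1 clk=1 p=0 x=1 v=1 r=0 q=1 y=0
t0.Δ2 clk=1 p=1 x=1 v=1 r=0 q=1 y=0
t1.Δ0 clk=1 p=1 x=1 v=1 r=0 q=1 y=0
t1.Δ1 clk=0 p=1 x=1 v=1 r=0 q=1 y=0
t2.Δ0 clk=0 p=1 x=1 v=1 r=0 q=1 y=0
t2.Δ1 clk=1 p=1 x=1 v=1 r=0 q=1 y=1
t2.Δ2 clk=1 p=0 x=0 v=1 r=0 q=0 y=1
t2.Δ3 clk=1 p=0 x=1 v=0 r=0 q=0 y=1
t2.Δ4 clk=1 p=0 x=1 v=1 r=0 q=0 y=1
t3.Δ0 clk=1 p=0 x=1 v=1 r=0 q=0 y=1
t3.Δ1 clk=0 p=0 x=1 v=1 r=0 q=0 y=1
t4.Δ0 clk=0 p=0 x=1 v=1 r=0 q=0 y=1
t4.Δ1 clk=1 p=0 x=1 v=1 r=0 q=0 y=1
t4.Δ2 clk=1 p=1 x=1 v=1 r=0 q=1 y=1
t4.Δ3 clk=1 p=1 x=0 v=1 r=0 q=1 y=1
t4.Δ4 clk=1 p=1 x=0 v=0 r=0 q=1 y=1
t5.Δ0 clk=1 p=1 x=0 v=0 r=0 q=1 y=1
t5.Δ1 clk=0 p=1 x=0 v=0 r=0 q=1 y=1
t6.Δ0 clk=0 p=1 x=0 v=0 r=0 q=1 y=1
t6.Δ1 clk=1 p=1 x=0 v=0 r=0 q=1 y=0
t6.Δ2 clk=1 p=1 x=1 v=0 r=0 q=0 y=0
t6.Δ3 clk=1 p=1 x=0 v=1 r=0 q=0 y=0
t6.Δ4 clk=1 p=1 x=0 v=0 r=0 q=0 y=0
t7.Δ0 clk=1 p=1 x=0 v=0 r=0 q=0 y=0
t7.Δ1 clk=0 p=1 x=0 v=0 r=0 q=0 y=0
t8.Δ0 clk=0 p=1 x=0 v=0 r=0 q=0 y=0
t8.Δ1 clk=1 p=1 x=0 v=0 r=0 q=0 y=1
t8.Δ2 clk=1 p=1 x=1 v=0 r=0 q=0 y=1
t8.Δ3 clk=1 p=1 x=1 v=1 r=0 q=0 y=1
t9.Δ0 clk=1 p=1 x=1 v=1 r=0 q=0 y=1
t9.Δ1 clk=0 p=1 x=1 v=1 r=1 q=0 y=1
t10.Δ0 clk=0 p=1 x=1 v=1 r=1 q=0 y=1
t10.Δ1 clk=1 p=1 x=1 v=1 r=1 q=0 y=0
t10.Δ2 clk=1 p=1 x=0 v=1 r=1 q=0 y=0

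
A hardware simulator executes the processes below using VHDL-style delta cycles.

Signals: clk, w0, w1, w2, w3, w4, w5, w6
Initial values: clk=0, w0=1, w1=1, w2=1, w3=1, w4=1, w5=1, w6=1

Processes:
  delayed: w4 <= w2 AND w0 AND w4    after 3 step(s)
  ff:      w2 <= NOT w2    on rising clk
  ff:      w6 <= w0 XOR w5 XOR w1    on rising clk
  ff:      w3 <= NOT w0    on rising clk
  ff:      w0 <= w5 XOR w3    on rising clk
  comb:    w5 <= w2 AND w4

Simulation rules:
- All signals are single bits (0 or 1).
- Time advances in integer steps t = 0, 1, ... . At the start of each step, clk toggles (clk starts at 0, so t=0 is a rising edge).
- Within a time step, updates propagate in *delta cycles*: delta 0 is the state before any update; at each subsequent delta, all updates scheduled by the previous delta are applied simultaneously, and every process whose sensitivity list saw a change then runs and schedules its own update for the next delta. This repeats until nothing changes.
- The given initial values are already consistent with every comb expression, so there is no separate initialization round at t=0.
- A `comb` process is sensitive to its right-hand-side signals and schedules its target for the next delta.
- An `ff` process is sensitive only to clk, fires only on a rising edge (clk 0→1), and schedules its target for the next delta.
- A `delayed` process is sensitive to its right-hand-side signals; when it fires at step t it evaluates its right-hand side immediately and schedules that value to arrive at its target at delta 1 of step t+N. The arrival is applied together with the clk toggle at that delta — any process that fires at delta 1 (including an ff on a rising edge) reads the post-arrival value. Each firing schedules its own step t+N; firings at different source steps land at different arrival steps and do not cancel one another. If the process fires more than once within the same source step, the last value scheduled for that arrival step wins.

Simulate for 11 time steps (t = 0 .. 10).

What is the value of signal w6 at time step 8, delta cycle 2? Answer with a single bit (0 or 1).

0

[bits: clk,w0,w3,w4,w2,w5,w1,w6]
t=0: Δ0=01111111 Δ1=11111111 Δ2=10010111 Δ3=10010011 | 3Δ
t=1: Δ0=10010011 Δ1=00010011 | 1Δ
t=2: Δ0=00010011 Δ1=10010011 Δ2=10111011 Δ3=10111111 | 3Δ
t=3: Δ0=10111111 Δ1=00101111 Δ2=00101011 | 2Δ
t=4: Δ0=00101011 Δ1=10101011 Δ2=11100011 | 2Δ
t=5: Δ0=11100011 Δ1=01100011 | 1Δ
t=6: Δ0=01100011 Δ1=11100011 Δ2=11001010 | 2Δ
t=7: Δ0=11001010 Δ1=01001010 | 1Δ
t=8: Δ0=01001010 Δ1=11001010 Δ2=10000010 | 2Δ
t=9: Δ0=10000010 Δ1=00000010 | 1Δ
t=10: Δ0=00000010 Δ1=10000010 Δ2=10101011 | 2Δ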